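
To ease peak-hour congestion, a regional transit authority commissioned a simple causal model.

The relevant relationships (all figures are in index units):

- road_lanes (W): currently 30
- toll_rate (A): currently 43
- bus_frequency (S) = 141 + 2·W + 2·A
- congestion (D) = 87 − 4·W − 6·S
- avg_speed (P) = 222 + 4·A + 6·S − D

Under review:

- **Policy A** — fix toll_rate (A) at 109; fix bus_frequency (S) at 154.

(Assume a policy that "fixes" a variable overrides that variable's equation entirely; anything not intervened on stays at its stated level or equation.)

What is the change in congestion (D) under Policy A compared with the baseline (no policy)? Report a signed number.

Baseline:
  W = 30
  A = 43
  S = 141 + 2·30 + 2·43 = 287
  D = 87 − 4·30 − 6·287 = -1755
Policy A (A := 109, S := 154):
  W = 30
  A = 109
  S = 154
  D = 87 − 4·30 − 6·154 = -957
Change in D: -957 − (-1755) = 798

798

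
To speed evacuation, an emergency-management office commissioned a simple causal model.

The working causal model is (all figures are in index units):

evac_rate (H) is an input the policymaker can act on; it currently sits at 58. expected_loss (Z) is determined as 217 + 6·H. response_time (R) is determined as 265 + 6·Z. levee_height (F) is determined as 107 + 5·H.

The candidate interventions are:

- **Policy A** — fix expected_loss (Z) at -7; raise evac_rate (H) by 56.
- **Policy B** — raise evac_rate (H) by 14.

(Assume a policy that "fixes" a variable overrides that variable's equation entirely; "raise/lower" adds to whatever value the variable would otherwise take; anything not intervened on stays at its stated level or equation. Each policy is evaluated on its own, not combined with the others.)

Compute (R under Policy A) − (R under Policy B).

-3936

Policy A (Z := -7, H + 56):
  H = 58 + 56 = 114
  Z = -7
  R = 265 + 6·(-7) = 223
Policy B (H + 14):
  H = 58 + 14 = 72
  Z = 217 + 6·72 = 649
  R = 265 + 6·649 = 4159
R: 223 − 4159 = -3936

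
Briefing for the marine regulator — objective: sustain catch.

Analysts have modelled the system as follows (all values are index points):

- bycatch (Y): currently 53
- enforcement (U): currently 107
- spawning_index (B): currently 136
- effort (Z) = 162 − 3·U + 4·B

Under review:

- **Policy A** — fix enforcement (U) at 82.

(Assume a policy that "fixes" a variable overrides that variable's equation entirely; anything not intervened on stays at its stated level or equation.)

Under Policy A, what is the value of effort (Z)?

Policy A (U := 82):
  U = 82
  B = 136
  Z = 162 − 3·82 + 4·136 = 460

460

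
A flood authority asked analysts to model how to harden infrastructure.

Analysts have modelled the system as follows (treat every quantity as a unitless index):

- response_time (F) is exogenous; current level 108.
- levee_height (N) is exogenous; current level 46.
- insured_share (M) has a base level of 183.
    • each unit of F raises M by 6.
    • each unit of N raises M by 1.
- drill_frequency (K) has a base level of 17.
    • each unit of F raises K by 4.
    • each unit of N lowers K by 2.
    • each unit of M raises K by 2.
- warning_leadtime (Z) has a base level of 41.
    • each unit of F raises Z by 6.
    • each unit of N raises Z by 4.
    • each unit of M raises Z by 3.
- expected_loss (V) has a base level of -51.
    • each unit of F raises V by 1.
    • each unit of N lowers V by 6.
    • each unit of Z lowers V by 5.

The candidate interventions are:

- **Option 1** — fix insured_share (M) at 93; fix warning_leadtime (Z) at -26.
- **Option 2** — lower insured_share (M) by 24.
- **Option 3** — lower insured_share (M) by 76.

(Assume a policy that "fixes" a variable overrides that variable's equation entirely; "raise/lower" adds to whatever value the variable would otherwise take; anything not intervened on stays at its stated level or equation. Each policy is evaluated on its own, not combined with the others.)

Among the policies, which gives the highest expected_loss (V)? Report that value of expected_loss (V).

-89

Option 1 (M := 93, Z := -26):
  F = 108
  N = 46
  M = 93
  Z = -26
  V = -51 + 108 − 6·46 − 5·(-26) = -89
Option 2 (M − 24):
  F = 108
  N = 46
  M = 183 + 6·108 + 46 (−24 from intervention) = 853
  Z = 41 + 6·108 + 4·46 + 3·853 = 3432
  V = -51 + 108 − 6·46 − 5·3432 = -17379
Option 3 (M − 76):
  F = 108
  N = 46
  M = 183 + 6·108 + 46 (−76 from intervention) = 801
  Z = 41 + 6·108 + 4·46 + 3·801 = 3276
  V = -51 + 108 − 6·46 − 5·3276 = -16599
Comparing — Option 1: V=-89, Option 2: V=-17379, Option 3: V=-16599. Highest is -89 (Option 1).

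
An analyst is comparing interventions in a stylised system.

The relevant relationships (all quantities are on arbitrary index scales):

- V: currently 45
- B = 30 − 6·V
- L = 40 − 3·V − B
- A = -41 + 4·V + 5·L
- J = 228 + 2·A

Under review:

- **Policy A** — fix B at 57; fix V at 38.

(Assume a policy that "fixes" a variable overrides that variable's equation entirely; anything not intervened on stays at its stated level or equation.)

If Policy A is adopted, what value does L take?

-131

Policy A (B := 57, V := 38):
  V = 38
  B = 57
  L = 40 − 3·38 − 57 = -131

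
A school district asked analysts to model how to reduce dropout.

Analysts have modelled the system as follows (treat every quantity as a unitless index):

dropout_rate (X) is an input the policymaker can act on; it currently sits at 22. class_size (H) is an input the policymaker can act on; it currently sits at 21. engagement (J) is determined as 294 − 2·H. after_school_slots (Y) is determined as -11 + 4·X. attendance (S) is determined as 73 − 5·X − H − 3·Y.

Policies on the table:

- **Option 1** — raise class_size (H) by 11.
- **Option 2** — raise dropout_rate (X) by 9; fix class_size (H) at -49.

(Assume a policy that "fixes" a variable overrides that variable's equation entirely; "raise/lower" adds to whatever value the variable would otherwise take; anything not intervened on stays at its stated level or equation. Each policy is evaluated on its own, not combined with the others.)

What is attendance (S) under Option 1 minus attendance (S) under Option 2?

72

Option 1 (H + 11):
  X = 22
  H = 21 + 11 = 32
  Y = -11 + 4·22 = 77
  S = 73 − 5·22 − 32 − 3·77 = -300
Option 2 (X + 9, H := -49):
  X = 22 + 9 = 31
  H = -49
  Y = -11 + 4·31 = 113
  S = 73 − 5·31 − (-49) − 3·113 = -372
S: -300 − (-372) = 72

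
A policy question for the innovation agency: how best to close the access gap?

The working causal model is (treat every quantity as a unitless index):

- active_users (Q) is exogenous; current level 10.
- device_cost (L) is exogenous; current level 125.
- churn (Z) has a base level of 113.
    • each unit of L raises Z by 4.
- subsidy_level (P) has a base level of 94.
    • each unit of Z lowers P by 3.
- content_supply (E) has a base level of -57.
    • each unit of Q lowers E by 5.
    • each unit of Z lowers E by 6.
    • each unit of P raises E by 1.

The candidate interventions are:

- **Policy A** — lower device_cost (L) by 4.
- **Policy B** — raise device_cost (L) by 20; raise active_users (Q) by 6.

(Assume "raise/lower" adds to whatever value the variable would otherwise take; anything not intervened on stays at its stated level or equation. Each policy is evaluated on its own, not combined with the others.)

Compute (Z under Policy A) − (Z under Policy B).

-96

Policy A (L − 4):
  L = 125 − 4 = 121
  Z = 113 + 4·121 = 597
Policy B (L + 20, Q + 6):
  L = 125 + 20 = 145
  Z = 113 + 4·145 = 693
Z: 597 − 693 = -96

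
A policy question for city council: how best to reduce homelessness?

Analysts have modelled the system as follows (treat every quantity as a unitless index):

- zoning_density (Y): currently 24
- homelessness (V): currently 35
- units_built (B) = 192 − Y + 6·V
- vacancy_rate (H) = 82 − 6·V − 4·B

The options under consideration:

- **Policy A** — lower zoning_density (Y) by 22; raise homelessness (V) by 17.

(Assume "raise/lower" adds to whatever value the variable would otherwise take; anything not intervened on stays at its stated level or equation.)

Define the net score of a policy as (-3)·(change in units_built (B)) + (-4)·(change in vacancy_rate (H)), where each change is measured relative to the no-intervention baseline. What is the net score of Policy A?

Baseline:
  Y = 24
  V = 35
  B = 192 − 24 + 6·35 = 378
  H = 82 − 6·35 − 4·378 = -1640
Policy A (Y − 22, V + 17):
  Y = 24 − 22 = 2
  V = 35 + 17 = 52
  B = 192 − 2 + 6·52 = 502
  H = 82 − 6·52 − 4·502 = -2238
ΔB = 502 − 378 = 124; ΔH = -2238 − (-1640) = -598
Score = (-3)·124 + (-4)·(-598) = 2020

2020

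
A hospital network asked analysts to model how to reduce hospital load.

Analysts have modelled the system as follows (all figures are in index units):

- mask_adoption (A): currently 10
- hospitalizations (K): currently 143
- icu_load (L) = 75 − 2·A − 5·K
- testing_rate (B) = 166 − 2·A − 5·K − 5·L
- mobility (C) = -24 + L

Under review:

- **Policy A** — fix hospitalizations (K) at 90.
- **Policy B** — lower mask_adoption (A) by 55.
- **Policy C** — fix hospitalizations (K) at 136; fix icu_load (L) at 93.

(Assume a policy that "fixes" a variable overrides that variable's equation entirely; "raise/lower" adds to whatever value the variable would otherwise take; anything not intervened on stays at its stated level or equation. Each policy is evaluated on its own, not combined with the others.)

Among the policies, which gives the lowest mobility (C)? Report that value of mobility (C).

Policy A (K := 90):
  A = 10
  K = 90
  L = 75 − 2·10 − 5·90 = -395
  C = -24 + (-395) = -419
Policy B (A − 55):
  A = 10 − 55 = -45
  K = 143
  L = 75 − 2·(-45) − 5·143 = -550
  C = -24 + (-550) = -574
Policy C (K := 136, L := 93):
  A = 10
  K = 136
  L = 93
  C = -24 + 93 = 69
Comparing — Policy A: C=-419, Policy B: C=-574, Policy C: C=69. Lowest is -574 (Policy B).

-574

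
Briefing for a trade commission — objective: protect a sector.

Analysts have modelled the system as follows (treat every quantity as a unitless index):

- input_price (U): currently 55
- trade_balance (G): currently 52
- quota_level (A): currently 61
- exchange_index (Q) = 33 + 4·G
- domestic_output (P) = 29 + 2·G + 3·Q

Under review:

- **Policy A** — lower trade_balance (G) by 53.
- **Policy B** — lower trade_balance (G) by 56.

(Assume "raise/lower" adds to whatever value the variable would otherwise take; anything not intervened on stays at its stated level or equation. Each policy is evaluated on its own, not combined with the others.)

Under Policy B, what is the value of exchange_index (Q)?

17

Policy B (G − 56):
  G = 52 − 56 = -4
  Q = 33 + 4·(-4) = 17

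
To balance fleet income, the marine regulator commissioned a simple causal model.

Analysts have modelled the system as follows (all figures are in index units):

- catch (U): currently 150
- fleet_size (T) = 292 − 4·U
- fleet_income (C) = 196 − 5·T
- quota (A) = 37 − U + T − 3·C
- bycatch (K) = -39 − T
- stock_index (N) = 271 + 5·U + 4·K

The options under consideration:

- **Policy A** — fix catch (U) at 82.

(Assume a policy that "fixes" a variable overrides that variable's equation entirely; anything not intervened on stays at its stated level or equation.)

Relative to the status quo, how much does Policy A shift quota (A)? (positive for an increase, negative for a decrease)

Baseline:
  U = 150
  T = 292 − 4·150 = -308
  C = 196 − 5·(-308) = 1736
  A = 37 − 150 + (-308) − 3·1736 = -5629
Policy A (U := 82):
  U = 82
  T = 292 − 4·82 = -36
  C = 196 − 5·(-36) = 376
  A = 37 − 82 + (-36) − 3·376 = -1209
Change in A: -1209 − (-5629) = 4420

4420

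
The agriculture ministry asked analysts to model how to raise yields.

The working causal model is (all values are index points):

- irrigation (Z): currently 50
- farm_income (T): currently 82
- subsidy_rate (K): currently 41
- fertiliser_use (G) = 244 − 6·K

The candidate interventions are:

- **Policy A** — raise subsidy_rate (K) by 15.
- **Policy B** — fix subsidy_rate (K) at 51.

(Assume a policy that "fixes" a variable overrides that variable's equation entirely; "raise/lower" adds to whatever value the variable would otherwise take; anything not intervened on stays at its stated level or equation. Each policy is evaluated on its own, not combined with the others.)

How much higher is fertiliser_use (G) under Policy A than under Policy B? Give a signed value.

-30

Policy A (K + 15):
  K = 41 + 15 = 56
  G = 244 − 6·56 = -92
Policy B (K := 51):
  K = 51
  G = 244 − 6·51 = -62
G: -92 − (-62) = -30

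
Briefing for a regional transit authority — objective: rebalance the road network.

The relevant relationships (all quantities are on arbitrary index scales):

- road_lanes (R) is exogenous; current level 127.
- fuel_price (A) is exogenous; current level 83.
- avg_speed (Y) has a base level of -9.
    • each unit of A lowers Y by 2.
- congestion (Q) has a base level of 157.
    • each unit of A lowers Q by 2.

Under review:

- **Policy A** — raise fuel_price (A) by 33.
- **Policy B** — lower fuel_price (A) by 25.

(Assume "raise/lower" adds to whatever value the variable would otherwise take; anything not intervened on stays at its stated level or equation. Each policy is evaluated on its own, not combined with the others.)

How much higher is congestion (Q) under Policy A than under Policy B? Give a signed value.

Policy A (A + 33):
  A = 83 + 33 = 116
  Q = 157 − 2·116 = -75
Policy B (A − 25):
  A = 83 − 25 = 58
  Q = 157 − 2·58 = 41
Q: -75 − 41 = -116

-116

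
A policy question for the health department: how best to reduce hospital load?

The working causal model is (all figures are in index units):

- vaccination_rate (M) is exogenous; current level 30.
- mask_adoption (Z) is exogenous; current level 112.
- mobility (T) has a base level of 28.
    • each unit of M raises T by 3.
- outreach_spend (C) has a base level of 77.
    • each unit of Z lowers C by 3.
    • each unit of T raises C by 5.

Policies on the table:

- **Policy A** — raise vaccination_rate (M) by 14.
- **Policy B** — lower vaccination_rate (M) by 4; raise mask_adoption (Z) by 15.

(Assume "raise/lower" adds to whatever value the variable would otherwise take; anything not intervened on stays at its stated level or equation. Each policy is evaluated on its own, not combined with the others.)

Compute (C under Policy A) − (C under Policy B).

315

Policy A (M + 14):
  M = 30 + 14 = 44
  Z = 112
  T = 28 + 3·44 = 160
  C = 77 − 3·112 + 5·160 = 541
Policy B (M − 4, Z + 15):
  M = 30 − 4 = 26
  Z = 112 + 15 = 127
  T = 28 + 3·26 = 106
  C = 77 − 3·127 + 5·106 = 226
C: 541 − 226 = 315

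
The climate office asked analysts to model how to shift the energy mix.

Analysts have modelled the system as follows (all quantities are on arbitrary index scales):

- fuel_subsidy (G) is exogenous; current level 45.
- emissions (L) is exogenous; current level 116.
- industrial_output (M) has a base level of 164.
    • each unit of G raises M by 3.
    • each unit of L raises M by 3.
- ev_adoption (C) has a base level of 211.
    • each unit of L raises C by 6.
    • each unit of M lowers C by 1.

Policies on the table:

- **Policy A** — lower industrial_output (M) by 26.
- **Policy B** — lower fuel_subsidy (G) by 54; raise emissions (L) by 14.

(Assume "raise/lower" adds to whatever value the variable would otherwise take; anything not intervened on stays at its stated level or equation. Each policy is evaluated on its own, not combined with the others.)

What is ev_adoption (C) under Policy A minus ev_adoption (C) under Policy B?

-178

Policy A (M − 26):
  G = 45
  L = 116
  M = 164 + 3·45 + 3·116 (−26 from intervention) = 621
  C = 211 + 6·116 − 621 = 286
Policy B (G − 54, L + 14):
  G = 45 − 54 = -9
  L = 116 + 14 = 130
  M = 164 + 3·(-9) + 3·130 = 527
  C = 211 + 6·130 − 527 = 464
C: 286 − 464 = -178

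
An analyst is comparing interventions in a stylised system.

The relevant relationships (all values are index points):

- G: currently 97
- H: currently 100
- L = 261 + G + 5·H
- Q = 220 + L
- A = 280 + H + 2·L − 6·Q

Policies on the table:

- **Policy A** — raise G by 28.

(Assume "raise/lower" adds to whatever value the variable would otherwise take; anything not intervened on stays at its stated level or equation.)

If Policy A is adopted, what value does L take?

Policy A (G + 28):
  G = 97 + 28 = 125
  H = 100
  L = 261 + 125 + 5·100 = 886

886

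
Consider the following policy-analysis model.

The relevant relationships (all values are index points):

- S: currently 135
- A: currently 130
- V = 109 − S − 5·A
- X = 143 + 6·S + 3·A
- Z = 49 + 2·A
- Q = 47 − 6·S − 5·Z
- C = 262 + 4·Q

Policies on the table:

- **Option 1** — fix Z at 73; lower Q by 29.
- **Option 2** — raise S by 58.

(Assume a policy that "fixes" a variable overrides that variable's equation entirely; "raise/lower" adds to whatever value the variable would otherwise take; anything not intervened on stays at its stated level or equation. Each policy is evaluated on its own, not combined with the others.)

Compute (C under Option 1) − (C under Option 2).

5996

Option 1 (Z := 73, Q − 29):
  S = 135
  A = 130
  Z = 73
  Q = 47 − 6·135 − 5·73 (−29 from intervention) = -1157
  C = 262 + 4·(-1157) = -4366
Option 2 (S + 58):
  S = 135 + 58 = 193
  A = 130
  Z = 49 + 2·130 = 309
  Q = 47 − 6·193 − 5·309 = -2656
  C = 262 + 4·(-2656) = -10362
C: -4366 − (-10362) = 5996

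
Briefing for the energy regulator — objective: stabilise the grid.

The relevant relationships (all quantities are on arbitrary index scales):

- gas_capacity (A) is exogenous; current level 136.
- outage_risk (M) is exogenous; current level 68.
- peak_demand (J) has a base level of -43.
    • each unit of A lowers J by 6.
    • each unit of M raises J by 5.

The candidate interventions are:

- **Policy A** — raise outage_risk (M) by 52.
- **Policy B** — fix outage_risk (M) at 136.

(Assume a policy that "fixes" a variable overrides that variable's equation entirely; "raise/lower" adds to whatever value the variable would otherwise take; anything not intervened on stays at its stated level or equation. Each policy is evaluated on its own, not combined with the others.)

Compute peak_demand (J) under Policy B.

-179

Policy B (M := 136):
  A = 136
  M = 136
  J = -43 − 6·136 + 5·136 = -179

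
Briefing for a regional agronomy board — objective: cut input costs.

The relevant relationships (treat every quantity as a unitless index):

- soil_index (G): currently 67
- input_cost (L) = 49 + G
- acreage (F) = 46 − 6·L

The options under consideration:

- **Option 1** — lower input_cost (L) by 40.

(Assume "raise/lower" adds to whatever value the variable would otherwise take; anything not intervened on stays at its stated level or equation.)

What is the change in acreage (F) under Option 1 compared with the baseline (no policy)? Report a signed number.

Baseline:
  G = 67
  L = 49 + 67 = 116
  F = 46 − 6·116 = -650
Option 1 (L − 40):
  G = 67
  L = 49 + 67 (−40 from intervention) = 76
  F = 46 − 6·76 = -410
Change in F: -410 − (-650) = 240

240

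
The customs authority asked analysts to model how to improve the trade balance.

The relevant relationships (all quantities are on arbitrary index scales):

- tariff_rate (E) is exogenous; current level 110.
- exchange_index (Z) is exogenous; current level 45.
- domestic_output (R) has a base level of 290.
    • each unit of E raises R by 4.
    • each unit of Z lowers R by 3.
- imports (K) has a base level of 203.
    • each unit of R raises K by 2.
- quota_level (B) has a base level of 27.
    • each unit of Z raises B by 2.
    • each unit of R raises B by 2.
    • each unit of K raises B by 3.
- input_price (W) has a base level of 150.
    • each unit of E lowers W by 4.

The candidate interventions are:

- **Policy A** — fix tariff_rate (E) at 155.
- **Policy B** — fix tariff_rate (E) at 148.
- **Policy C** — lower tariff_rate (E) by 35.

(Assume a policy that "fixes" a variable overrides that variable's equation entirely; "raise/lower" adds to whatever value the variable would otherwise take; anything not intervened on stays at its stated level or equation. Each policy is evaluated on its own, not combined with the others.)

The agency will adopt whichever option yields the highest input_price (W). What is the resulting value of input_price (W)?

Policy A (E := 155):
  E = 155
  W = 150 − 4·155 = -470
Policy B (E := 148):
  E = 148
  W = 150 − 4·148 = -442
Policy C (E − 35):
  E = 110 − 35 = 75
  W = 150 − 4·75 = -150
Comparing — Policy A: W=-470, Policy B: W=-442, Policy C: W=-150. Highest is -150 (Policy C).

-150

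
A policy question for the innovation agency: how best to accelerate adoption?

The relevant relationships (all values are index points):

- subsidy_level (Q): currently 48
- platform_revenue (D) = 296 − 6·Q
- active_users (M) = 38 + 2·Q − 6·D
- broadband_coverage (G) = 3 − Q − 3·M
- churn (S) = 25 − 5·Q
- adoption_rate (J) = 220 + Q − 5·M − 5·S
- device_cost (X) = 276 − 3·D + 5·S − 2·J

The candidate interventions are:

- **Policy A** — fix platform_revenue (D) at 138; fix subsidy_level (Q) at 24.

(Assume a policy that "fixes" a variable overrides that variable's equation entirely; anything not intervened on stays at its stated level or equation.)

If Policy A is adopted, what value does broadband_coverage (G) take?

Policy A (D := 138, Q := 24):
  Q = 24
  D = 138
  M = 38 + 2·24 − 6·138 = -742
  G = 3 − 24 − 3·(-742) = 2205

2205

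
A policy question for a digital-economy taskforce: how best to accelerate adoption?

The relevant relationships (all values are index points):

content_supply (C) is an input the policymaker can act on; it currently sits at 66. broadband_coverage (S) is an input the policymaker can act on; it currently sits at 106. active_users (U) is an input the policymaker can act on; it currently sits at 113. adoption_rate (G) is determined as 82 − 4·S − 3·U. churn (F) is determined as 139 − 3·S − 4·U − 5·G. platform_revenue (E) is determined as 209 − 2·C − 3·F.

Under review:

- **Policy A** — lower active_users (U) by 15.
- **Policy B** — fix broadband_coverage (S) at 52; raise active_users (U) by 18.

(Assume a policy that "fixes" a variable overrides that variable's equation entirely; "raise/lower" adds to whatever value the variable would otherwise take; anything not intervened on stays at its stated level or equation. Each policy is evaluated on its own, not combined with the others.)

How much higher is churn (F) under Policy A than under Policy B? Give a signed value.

Policy A (U − 15):
  S = 106
  U = 113 − 15 = 98
  G = 82 − 4·106 − 3·98 = -636
  F = 139 − 3·106 − 4·98 − 5·(-636) = 2609
Policy B (S := 52, U + 18):
  S = 52
  U = 113 + 18 = 131
  G = 82 − 4·52 − 3·131 = -519
  F = 139 − 3·52 − 4·131 − 5·(-519) = 2054
F: 2609 − 2054 = 555

555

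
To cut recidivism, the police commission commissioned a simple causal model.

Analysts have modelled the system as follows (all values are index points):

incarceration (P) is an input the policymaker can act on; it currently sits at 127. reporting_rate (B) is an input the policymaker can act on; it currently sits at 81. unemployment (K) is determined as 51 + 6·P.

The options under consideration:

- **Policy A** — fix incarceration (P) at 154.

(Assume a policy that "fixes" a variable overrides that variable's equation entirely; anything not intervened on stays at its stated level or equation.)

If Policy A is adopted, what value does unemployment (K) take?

975

Policy A (P := 154):
  P = 154
  K = 51 + 6·154 = 975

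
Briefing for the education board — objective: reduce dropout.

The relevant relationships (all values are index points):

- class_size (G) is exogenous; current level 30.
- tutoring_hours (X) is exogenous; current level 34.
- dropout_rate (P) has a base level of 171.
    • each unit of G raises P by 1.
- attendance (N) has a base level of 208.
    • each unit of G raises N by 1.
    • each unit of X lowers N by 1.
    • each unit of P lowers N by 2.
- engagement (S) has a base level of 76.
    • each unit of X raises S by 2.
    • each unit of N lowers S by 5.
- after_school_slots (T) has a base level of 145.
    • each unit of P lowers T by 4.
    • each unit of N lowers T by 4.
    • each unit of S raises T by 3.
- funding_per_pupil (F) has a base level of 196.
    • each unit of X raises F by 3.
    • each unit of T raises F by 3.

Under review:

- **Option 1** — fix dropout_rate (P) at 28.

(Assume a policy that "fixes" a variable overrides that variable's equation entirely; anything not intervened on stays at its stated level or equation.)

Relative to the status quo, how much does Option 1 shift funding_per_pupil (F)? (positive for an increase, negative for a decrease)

Baseline:
  G = 30
  X = 34
  P = 171 + 30 = 201
  N = 208 + 30 − 34 − 2·201 = -198
  S = 76 + 2·34 − 5·(-198) = 1134
  T = 145 − 4·201 − 4·(-198) + 3·1134 = 3535
  F = 196 + 3·34 + 3·3535 = 10903
Option 1 (P := 28):
  G = 30
  X = 34
  P = 28
  N = 208 + 30 − 34 − 2·28 = 148
  S = 76 + 2·34 − 5·148 = -596
  T = 145 − 4·28 − 4·148 + 3·(-596) = -2347
  F = 196 + 3·34 + 3·(-2347) = -6743
Change in F: -6743 − 10903 = -17646

-17646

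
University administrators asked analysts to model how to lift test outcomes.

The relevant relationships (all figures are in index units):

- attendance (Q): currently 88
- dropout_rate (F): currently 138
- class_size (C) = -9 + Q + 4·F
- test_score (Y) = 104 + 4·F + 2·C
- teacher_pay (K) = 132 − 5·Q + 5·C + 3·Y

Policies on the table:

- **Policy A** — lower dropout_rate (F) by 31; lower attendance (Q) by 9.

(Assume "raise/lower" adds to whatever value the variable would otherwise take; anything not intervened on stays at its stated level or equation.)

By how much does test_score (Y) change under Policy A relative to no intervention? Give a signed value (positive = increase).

Baseline:
  Q = 88
  F = 138
  C = -9 + 88 + 4·138 = 631
  Y = 104 + 4·138 + 2·631 = 1918
Policy A (F − 31, Q − 9):
  Q = 88 − 9 = 79
  F = 138 − 31 = 107
  C = -9 + 79 + 4·107 = 498
  Y = 104 + 4·107 + 2·498 = 1528
Change in Y: 1528 − 1918 = -390

-390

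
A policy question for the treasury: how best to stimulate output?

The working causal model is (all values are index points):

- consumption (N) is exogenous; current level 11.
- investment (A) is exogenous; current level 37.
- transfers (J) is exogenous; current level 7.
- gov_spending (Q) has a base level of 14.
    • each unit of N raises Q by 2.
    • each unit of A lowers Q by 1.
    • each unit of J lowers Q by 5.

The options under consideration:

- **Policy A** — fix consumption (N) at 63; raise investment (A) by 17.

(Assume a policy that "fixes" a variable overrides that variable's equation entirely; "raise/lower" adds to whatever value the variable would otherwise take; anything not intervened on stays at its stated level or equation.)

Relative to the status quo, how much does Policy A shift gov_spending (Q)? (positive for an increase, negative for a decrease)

87

Baseline:
  N = 11
  A = 37
  J = 7
  Q = 14 + 2·11 − 37 − 5·7 = -36
Policy A (N := 63, A + 17):
  N = 63
  A = 37 + 17 = 54
  J = 7
  Q = 14 + 2·63 − 54 − 5·7 = 51
Change in Q: 51 − (-36) = 87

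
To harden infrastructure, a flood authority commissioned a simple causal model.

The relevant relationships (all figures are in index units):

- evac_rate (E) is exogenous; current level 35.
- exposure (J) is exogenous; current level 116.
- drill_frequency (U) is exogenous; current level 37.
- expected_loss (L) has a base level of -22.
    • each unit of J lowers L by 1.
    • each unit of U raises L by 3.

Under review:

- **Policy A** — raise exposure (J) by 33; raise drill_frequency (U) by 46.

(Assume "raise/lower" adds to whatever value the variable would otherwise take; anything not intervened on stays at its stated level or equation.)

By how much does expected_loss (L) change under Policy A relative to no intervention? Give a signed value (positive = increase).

105

Baseline:
  J = 116
  U = 37
  L = -22 − 116 + 3·37 = -27
Policy A (J + 33, U + 46):
  J = 116 + 33 = 149
  U = 37 + 46 = 83
  L = -22 − 149 + 3·83 = 78
Change in L: 78 − (-27) = 105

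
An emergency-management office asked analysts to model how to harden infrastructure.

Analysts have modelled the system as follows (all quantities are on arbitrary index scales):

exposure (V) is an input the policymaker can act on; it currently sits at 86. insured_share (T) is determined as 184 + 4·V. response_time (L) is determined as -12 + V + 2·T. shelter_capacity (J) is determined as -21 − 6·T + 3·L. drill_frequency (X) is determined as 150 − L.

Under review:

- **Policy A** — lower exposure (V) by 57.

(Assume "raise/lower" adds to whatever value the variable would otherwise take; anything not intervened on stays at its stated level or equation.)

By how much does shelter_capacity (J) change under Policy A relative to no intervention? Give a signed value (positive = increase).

Baseline:
  V = 86
  T = 184 + 4·86 = 528
  L = -12 + 86 + 2·528 = 1130
  J = -21 − 6·528 + 3·1130 = 201
Policy A (V − 57):
  V = 86 − 57 = 29
  T = 184 + 4·29 = 300
  L = -12 + 29 + 2·300 = 617
  J = -21 − 6·300 + 3·617 = 30
Change in J: 30 − 201 = -171

-171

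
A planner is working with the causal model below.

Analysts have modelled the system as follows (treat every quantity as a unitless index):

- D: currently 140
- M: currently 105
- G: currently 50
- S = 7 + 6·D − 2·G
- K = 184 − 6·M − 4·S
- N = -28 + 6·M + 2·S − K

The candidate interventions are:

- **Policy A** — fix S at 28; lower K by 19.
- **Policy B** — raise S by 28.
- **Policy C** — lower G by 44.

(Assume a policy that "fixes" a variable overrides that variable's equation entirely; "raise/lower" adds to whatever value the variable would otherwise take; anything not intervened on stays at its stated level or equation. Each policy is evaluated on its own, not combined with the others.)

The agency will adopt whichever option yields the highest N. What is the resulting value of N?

6058

Policy A (S := 28, K − 19):
  D = 140
  M = 105
  G = 50
  S = 28
  K = 184 − 6·105 − 4·28 (−19 from intervention) = -577
  N = -28 + 6·105 + 2·28 − (-577) = 1235
Policy B (S + 28):
  D = 140
  M = 105
  G = 50
  S = 7 + 6·140 − 2·50 (+28 from intervention) = 775
  K = 184 − 6·105 − 4·775 = -3546
  N = -28 + 6·105 + 2·775 − (-3546) = 5698
Policy C (G − 44):
  D = 140
  M = 105
  G = 50 − 44 = 6
  S = 7 + 6·140 − 2·6 = 835
  K = 184 − 6·105 − 4·835 = -3786
  N = -28 + 6·105 + 2·835 − (-3786) = 6058
Comparing — Policy A: N=1235, Policy B: N=5698, Policy C: N=6058. Highest is 6058 (Policy C).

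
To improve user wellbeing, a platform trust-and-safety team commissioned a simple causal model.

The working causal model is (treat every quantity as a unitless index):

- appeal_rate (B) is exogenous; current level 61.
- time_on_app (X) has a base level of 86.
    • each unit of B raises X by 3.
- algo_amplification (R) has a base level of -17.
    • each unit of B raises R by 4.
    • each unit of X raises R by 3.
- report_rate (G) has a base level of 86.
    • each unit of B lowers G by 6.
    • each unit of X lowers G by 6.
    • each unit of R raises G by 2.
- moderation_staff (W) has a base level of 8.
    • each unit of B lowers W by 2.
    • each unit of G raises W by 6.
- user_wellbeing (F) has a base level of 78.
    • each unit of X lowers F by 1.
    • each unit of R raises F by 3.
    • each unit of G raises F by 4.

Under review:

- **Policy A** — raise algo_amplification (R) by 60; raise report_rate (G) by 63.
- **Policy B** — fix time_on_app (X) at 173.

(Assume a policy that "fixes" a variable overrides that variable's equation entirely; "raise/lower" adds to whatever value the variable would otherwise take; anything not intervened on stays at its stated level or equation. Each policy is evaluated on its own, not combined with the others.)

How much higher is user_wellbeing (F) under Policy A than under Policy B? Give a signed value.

Policy A (R + 60, G + 63):
  B = 61
  X = 86 + 3·61 = 269
  R = -17 + 4·61 + 3·269 (+60 from intervention) = 1094
  G = 86 − 6·61 − 6·269 + 2·1094 (+63 from intervention) = 357
  F = 78 − 269 + 3·1094 + 4·357 = 4519
Policy B (X := 173):
  B = 61
  X = 173
  R = -17 + 4·61 + 3·173 = 746
  G = 86 − 6·61 − 6·173 + 2·746 = 174
  F = 78 − 173 + 3·746 + 4·174 = 2839
F: 4519 − 2839 = 1680

1680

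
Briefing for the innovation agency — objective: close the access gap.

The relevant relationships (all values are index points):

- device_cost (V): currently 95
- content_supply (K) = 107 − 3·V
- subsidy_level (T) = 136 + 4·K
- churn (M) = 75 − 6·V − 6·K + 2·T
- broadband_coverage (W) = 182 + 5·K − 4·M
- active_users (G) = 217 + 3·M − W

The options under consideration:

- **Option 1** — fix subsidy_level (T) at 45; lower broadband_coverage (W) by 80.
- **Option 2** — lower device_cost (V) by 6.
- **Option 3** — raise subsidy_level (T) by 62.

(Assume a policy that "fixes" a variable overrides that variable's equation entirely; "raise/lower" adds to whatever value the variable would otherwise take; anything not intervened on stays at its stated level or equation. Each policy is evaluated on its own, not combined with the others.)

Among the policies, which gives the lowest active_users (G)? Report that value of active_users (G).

-2714

Option 1 (T := 45, W − 80):
  V = 95
  K = 107 − 3·95 = -178
  T = 45
  M = 75 − 6·95 − 6·(-178) + 2·45 = 663
  W = 182 + 5·(-178) − 4·663 (−80 from intervention) = -3440
  G = 217 + 3·663 − (-3440) = 5646
Option 2 (V − 6):
  V = 95 − 6 = 89
  K = 107 − 3·89 = -160
  T = 136 + 4·(-160) = -504
  M = 75 − 6·89 − 6·(-160) + 2·(-504) = -507
  W = 182 + 5·(-160) − 4·(-507) = 1410
  G = 217 + 3·(-507) − 1410 = -2714
Option 3 (T + 62):
  V = 95
  K = 107 − 3·95 = -178
  T = 136 + 4·(-178) (+62 from intervention) = -514
  M = 75 − 6·95 − 6·(-178) + 2·(-514) = -455
  W = 182 + 5·(-178) − 4·(-455) = 1112
  G = 217 + 3·(-455) − 1112 = -2260
Comparing — Option 1: G=5646, Option 2: G=-2714, Option 3: G=-2260. Lowest is -2714 (Option 2).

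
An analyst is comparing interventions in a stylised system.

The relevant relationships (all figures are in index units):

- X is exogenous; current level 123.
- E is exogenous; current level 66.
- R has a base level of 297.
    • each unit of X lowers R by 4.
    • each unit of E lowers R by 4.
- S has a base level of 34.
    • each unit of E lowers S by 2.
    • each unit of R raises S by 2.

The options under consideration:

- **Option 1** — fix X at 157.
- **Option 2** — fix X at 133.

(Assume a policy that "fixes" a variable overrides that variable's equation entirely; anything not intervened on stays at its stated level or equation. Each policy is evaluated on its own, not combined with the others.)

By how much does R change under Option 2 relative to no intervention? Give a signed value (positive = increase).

-40

Baseline:
  X = 123
  E = 66
  R = 297 − 4·123 − 4·66 = -459
Option 2 (X := 133):
  X = 133
  E = 66
  R = 297 − 4·133 − 4·66 = -499
Change in R: -499 − (-459) = -40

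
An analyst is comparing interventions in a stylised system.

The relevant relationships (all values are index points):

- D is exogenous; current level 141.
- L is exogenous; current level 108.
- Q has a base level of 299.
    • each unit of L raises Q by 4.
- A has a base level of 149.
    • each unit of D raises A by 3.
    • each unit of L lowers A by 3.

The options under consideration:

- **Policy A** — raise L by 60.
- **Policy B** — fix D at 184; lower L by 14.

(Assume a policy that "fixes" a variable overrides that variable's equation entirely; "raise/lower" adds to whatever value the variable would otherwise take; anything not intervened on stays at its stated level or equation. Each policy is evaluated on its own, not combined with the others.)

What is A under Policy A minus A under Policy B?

-351

Policy A (L + 60):
  D = 141
  L = 108 + 60 = 168
  A = 149 + 3·141 − 3·168 = 68
Policy B (D := 184, L − 14):
  D = 184
  L = 108 − 14 = 94
  A = 149 + 3·184 − 3·94 = 419
A: 68 − 419 = -351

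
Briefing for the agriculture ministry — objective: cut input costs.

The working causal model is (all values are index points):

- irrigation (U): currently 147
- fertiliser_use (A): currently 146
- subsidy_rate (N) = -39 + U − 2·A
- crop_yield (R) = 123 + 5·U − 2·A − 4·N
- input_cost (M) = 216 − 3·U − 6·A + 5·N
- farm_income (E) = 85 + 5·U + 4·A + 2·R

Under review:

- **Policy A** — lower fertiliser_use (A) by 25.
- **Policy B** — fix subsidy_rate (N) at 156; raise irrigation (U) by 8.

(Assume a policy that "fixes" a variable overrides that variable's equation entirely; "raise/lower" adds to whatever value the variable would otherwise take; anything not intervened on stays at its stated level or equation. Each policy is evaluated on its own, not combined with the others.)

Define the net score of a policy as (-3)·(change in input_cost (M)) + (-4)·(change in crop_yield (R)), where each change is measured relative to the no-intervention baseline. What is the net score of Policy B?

252

Baseline:
  U = 147
  A = 146
  N = -39 + 147 − 2·146 = -184
  R = 123 + 5·147 − 2·146 − 4·(-184) = 1302
  M = 216 − 3·147 − 6·146 + 5·(-184) = -2021
Policy B (N := 156, U + 8):
  U = 147 + 8 = 155
  A = 146
  N = 156
  R = 123 + 5·155 − 2·146 − 4·156 = -18
  M = 216 − 3·155 − 6·146 + 5·156 = -345
ΔM = -345 − (-2021) = 1676; ΔR = -18 − 1302 = -1320
Score = (-3)·1676 + (-4)·(-1320) = 252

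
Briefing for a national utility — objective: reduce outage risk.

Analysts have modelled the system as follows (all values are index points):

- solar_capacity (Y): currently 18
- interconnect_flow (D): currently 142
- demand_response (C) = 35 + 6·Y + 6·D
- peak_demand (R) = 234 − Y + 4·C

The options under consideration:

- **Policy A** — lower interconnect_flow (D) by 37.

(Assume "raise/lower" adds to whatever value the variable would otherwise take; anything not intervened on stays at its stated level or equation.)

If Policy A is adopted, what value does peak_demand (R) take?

3308

Policy A (D − 37):
  Y = 18
  D = 142 − 37 = 105
  C = 35 + 6·18 + 6·105 = 773
  R = 234 − 18 + 4·773 = 3308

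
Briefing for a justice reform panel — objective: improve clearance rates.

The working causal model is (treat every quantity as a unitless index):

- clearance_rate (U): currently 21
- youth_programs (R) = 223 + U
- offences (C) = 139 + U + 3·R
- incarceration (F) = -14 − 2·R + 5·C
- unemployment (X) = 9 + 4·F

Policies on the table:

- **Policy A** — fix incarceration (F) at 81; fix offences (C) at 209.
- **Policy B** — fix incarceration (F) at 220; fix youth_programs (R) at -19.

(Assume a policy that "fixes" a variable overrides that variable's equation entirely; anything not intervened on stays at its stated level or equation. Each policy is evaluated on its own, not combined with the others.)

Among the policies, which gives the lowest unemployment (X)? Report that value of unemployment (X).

333

Policy A (F := 81, C := 209):
  U = 21
  R = 223 + 21 = 244
  C = 209
  F = 81
  X = 9 + 4·81 = 333
Policy B (F := 220, R := -19):
  U = 21
  R = -19
  C = 139 + 21 + 3·(-19) = 103
  F = 220
  X = 9 + 4·220 = 889
Comparing — Policy A: X=333, Policy B: X=889. Lowest is 333 (Policy A).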